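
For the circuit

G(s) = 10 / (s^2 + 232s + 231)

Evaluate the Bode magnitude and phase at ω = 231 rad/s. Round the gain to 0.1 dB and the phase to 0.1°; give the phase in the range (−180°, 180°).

-77.6 dB, -134.8°

Substitute s = j231:
Numerator: 10 = 10 + j0
Denominator: (j231)^2 + 232(j231) + 231 = -53130 + j53592
|N| = √(10² + 0²) ≈ 10, ∠N ≈ 0.00°
|D| = √(53130² + 53592²) ≈ 75465, ∠D ≈ 134.75°
|G| = 10 / 75465 ≈ 0.00013251
Gain = 20 log₁₀(0.00013251) ≈ -77.56 dB
∠G = 0.00° − 134.75° = -134.75°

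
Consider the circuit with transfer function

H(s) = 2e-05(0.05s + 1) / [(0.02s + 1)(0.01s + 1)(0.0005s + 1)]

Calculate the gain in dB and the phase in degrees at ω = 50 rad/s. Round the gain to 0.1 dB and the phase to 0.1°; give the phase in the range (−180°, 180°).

-89.4 dB, -4.8°

At ω = 50 rad/s:
zero (1 + j50·0.05) = 1 + j2.5 → |·| ≈ 2.6926, ∠ ≈ 68.20°
pole (1 + j50·0.02) = 1 + j1 → |·| ≈ 1.4142, ∠ ≈ 45.00°
pole (1 + j50·0.01) = 1 + j0.5 → |·| ≈ 1.118, ∠ ≈ 26.57°
pole (1 + j50·0.0005) = 1 + j0.025 → |·| ≈ 1.0003, ∠ ≈ 1.43°
|H| = 2e-05 · 2.6926 / (1.4142 · 1.118 · 1.0003) ≈ 3.405e-05
Gain = 20 log₁₀(3.405e-05) ≈ -89.36 dB
∠H = (68.20°) − (45.00° + 26.57° + 1.43°) = -4.80°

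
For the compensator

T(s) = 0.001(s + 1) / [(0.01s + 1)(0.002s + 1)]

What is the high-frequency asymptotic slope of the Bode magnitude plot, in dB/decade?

-20 dB/decade

Each pole contributes −20 dB/decade at high frequency; each zero contributes +20 dB/decade.
Net: 1 zero(s) − 2 pole(s) → -20 dB/decade.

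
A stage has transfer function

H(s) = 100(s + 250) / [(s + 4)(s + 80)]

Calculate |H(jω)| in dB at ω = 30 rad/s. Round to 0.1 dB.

At s = jω = j30:
zero (s+250): 250 + j30 → |·| = √(250²+30²) = √63400 ≈ 251.79, ∠ = arctan(30/250) ≈ 6.84°
pole (s+4): 4 + j30 → |·| = √(4²+30²) = √916 ≈ 30.265, ∠ = arctan(30/4) ≈ 82.41°
pole (s+80): 80 + j30 → |·| = √(80²+30²) = √7300 ≈ 85.44, ∠ = arctan(30/80) ≈ 20.56°
|H| = 100 · 251.79 / 2585.8 ≈ 9.7374
Gain = 20 log₁₀(9.7374) ≈ 19.77 dB

19.8 dB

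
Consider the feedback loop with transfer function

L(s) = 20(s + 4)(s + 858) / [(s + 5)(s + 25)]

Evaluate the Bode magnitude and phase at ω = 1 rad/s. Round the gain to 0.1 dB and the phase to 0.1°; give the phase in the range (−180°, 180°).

54.9 dB, 0.5°

At s = jω = j1:
zero (s+4): 4 + j1 → |·| = √(4²+1²) = √17 ≈ 4.1231, ∠ = arctan(1/4) ≈ 14.04°
zero (s+858): 858 + j1 → |·| = √(858²+1²) = √736165 ≈ 858, ∠ = arctan(1/858) ≈ 0.07°
pole (s+5): 5 + j1 → |·| = √(5²+1²) = √26 ≈ 5.099, ∠ = arctan(1/5) ≈ 11.31°
pole (s+25): 25 + j1 → |·| = √(25²+1²) = √626 ≈ 25.02, ∠ = arctan(1/25) ≈ 2.29°
|L| = 20 · 3537.6 / 127.58 ≈ 554.57
Gain = 20 log₁₀(554.57) ≈ 54.88 dB
∠L = 14.11° − 13.60° = 0.51°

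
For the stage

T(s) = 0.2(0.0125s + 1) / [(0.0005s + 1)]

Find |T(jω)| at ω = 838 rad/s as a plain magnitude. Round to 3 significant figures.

At ω = 838 rad/s:
zero (1 + j838·0.0125) = 1 + j10.475 → |·| ≈ 10.523, ∠ ≈ 84.55°
pole (1 + j838·0.0005) = 1 + j0.419 → |·| ≈ 1.0842, ∠ ≈ 22.73°
|T| = 0.2 · 10.523 / (1.0842) ≈ 1.9412

1.94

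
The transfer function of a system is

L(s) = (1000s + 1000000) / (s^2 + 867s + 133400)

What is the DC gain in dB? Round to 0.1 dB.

17.5 dB

L(0) = 1000000 / 133400 ≈ 7.4963
20 log₁₀(7.4963) ≈ 17.50 dB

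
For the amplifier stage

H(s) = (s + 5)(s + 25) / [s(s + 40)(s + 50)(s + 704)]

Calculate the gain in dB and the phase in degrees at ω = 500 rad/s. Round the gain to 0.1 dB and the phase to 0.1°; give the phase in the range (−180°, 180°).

-112.8 dB, -118.5°

At s = jω = j500:
zero (s+5): 5 + j500 → |·| = √(5²+500²) = √250025 ≈ 500.02, ∠ = arctan(500/5) ≈ 89.43°
zero (s+25): 25 + j500 → |·| = √(25²+500²) = √250625 ≈ 500.62, ∠ = arctan(500/25) ≈ 87.14°
pole (s+40): 40 + j500 → |·| = √(40²+500²) = √251600 ≈ 501.6, ∠ = arctan(500/40) ≈ 85.43°
pole (s+50): 50 + j500 → |·| = √(50²+500²) = √252500 ≈ 502.49, ∠ = arctan(500/50) ≈ 84.29°
pole (s+704): 704 + j500 → |·| = √(704²+500²) = √745616 ≈ 863.49, ∠ = arctan(500/704) ≈ 35.38°
pole at origin: |s| = 500, ∠ = 90.00° (in denominator)
|H| = 1 · 2.5032e+05 / 1.0882e+11 ≈ 2.3003e-06
Gain = 20 log₁₀(2.3003e-06) ≈ -112.76 dB
∠H = 176.57° − 295.10° = -118.53°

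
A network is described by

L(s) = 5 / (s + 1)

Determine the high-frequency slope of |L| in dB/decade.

-20 dB/decade

Each pole contributes −20 dB/decade at high frequency; each zero contributes +20 dB/decade.
Net: 0 zero(s) − 1 pole(s) → -20 dB/decade.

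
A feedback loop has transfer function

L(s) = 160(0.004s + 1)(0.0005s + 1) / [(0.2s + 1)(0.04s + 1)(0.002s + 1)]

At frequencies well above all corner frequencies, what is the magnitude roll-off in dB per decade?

Each pole contributes −20 dB/decade at high frequency; each zero contributes +20 dB/decade.
Net: 2 zero(s) − 3 pole(s) → -20 dB/decade.

-20 dB/decade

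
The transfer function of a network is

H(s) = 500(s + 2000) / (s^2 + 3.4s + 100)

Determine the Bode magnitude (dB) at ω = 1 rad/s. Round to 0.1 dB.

80.1 dB

At s = jω = j1:
zero (s+2000): 2000 + j1 → |·| = √(2000²+1²) = √4000001 ≈ 2000, ∠ = arctan(1/2000) ≈ 0.03°
quadratic: (j1)² + 3.4·j1 + 100 = 99 + j3.4 → |·| ≈ 99.058, ∠ ≈ 1.97°
|H| = 500 · 2000 / 99.058 ≈ 10095
Gain = 20 log₁₀(10095) ≈ 80.08 dB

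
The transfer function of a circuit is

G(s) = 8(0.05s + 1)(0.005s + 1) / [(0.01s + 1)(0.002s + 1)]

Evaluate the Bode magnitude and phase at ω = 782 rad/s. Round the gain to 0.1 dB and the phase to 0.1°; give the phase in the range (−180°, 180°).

At ω = 782 rad/s:
zero (1 + j782·0.05) = 1 + j39.1 → |·| ≈ 39.113, ∠ ≈ 88.53°
zero (1 + j782·0.005) = 1 + j3.91 → |·| ≈ 4.0359, ∠ ≈ 75.65°
pole (1 + j782·0.01) = 1 + j7.82 → |·| ≈ 7.8837, ∠ ≈ 82.71°
pole (1 + j782·0.002) = 1 + j1.564 → |·| ≈ 1.8564, ∠ ≈ 57.41°
|G| = 8 · 39.113 · 4.0359 / (7.8837 · 1.8564) ≈ 86.288
Gain = 20 log₁₀(86.288) ≈ 38.72 dB
∠G = (88.53° + 75.65°) − (82.71° + 57.41°) = 24.06°

38.7 dB, 24.1°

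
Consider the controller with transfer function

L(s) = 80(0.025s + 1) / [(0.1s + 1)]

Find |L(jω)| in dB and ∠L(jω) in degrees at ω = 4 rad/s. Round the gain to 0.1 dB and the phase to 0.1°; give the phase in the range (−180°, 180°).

37.5 dB, -16.1°

At ω = 4 rad/s:
zero (1 + j4·0.025) = 1 + j0.1 → |·| ≈ 1.005, ∠ ≈ 5.71°
pole (1 + j4·0.1) = 1 + j0.4 → |·| ≈ 1.077, ∠ ≈ 21.80°
|L| = 80 · 1.005 / (1.077) ≈ 74.652
Gain = 20 log₁₀(74.652) ≈ 37.46 dB
∠L = (5.71°) − (21.80°) = -16.09°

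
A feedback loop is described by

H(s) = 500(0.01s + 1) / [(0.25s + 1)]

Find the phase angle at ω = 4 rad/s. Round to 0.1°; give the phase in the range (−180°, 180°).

-42.7°

At ω = 4 rad/s:
zero (1 + j4·0.01) = 1 + j0.04 → |·| ≈ 1.0008, ∠ ≈ 2.29°
pole (1 + j4·0.25) = 1 + j1 → |·| ≈ 1.4142, ∠ ≈ 45.00°
∠H = (2.29°) − (45.00°) = -42.71°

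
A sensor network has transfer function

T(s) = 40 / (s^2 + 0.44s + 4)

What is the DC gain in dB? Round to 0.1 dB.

20.0 dB

T(0) = 40 / 4 = 10
20 log₁₀(10) ≈ 20.00 dB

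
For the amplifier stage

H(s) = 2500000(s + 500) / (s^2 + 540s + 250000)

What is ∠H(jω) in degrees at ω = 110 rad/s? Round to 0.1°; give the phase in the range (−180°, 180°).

At s = jω = j110:
zero (s+500): 500 + j110 → |·| = √(500²+110²) = √262100 ≈ 511.96, ∠ = arctan(110/500) ≈ 12.41°
quadratic: (j110)² + 540·j110 + 250000 = 237900 + j59400 → |·| ≈ 2.452e+05, ∠ ≈ 14.02°
∠H = 12.41° − 14.02° = -1.61°

-1.6°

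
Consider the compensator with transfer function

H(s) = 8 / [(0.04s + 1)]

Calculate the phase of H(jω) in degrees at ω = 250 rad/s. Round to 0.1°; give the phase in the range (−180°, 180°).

At ω = 250 rad/s:
pole (1 + j250·0.04) = 1 + j10 → |·| ≈ 10.05, ∠ ≈ 84.29°
∠H = (0°) − (84.29°) = -84.29°

-84.3°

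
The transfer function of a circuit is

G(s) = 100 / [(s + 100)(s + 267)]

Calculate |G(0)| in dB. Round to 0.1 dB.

-48.5 dB

G(0) = 100 / (100·267) ≈ 0.0037453
20 log₁₀(0.0037453) ≈ -48.53 dB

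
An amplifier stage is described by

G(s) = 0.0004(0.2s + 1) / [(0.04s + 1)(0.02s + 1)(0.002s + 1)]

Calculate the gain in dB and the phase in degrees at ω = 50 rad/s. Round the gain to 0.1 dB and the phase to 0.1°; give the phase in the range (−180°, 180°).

At ω = 50 rad/s:
zero (1 + j50·0.2) = 1 + j10 → |·| ≈ 10.05, ∠ ≈ 84.29°
pole (1 + j50·0.04) = 1 + j2 → |·| ≈ 2.2361, ∠ ≈ 63.43°
pole (1 + j50·0.02) = 1 + j1 → |·| ≈ 1.4142, ∠ ≈ 45.00°
pole (1 + j50·0.002) = 1 + j0.1 → |·| ≈ 1.005, ∠ ≈ 5.71°
|G| = 0.0004 · 10.05 / (2.2361 · 1.4142 · 1.005) ≈ 0.0012649
Gain = 20 log₁₀(0.0012649) ≈ -57.96 dB
∠G = (84.29°) − (63.43° + 45.00° + 5.71°) = -29.85°

-58.0 dB, -29.9°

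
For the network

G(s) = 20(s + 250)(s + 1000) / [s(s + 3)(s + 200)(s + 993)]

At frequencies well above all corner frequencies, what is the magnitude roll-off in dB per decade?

Each pole contributes −20 dB/decade at high frequency; each zero contributes +20 dB/decade.
Net: 2 zero(s) − 4 pole(s) → -40 dB/decade.

-40 dB/decade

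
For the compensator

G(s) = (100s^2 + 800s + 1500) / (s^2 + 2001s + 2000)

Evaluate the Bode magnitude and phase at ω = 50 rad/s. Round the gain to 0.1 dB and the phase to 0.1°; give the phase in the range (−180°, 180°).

Substitute s = j50:
Numerator: 100(j50)^2 + 800(j50) + 1500 = -248500 + j40000
Denominator: (j50)^2 + 2001(j50) + 2000 = -500 + j100050
|N| = √(248500² + 40000²) ≈ 2.517e+05, ∠N ≈ 170.86°
|D| = √(500² + 100050²) ≈ 1.0005e+05, ∠D ≈ 90.29°
|G| = 2.517e+05 / 1.0005e+05 ≈ 2.5157
Gain = 20 log₁₀(2.5157) ≈ 8.01 dB
∠G = 170.86° − 90.29° = 80.57°

8.0 dB, 80.6°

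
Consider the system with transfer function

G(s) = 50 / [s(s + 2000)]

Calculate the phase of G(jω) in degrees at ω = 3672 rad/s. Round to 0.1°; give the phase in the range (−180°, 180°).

At s = jω = j3672:
pole (s+2000): 2000 + j3672 → |·| = √(2000²+3672²) = √17483584 ≈ 4181.3, ∠ = arctan(3672/2000) ≈ 61.42°
pole at origin: |s| = 3672, ∠ = 90.00° (in denominator)
∠G = 0.00° − 151.42° = -151.42°

-151.4°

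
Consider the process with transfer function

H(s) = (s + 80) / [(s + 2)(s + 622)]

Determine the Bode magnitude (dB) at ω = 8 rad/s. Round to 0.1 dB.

At s = jω = j8:
zero (s+80): 80 + j8 → |·| = √(80²+8²) = √6464 ≈ 80.399, ∠ = arctan(8/80) ≈ 5.71°
pole (s+2): 2 + j8 → |·| = √(2²+8²) = √68 ≈ 8.2462, ∠ = arctan(8/2) ≈ 75.96°
pole (s+622): 622 + j8 → |·| = √(622²+8²) = √386948 ≈ 622.05, ∠ = arctan(8/622) ≈ 0.74°
|H| = 1 · 80.399 / 5129.5 ≈ 0.015674
Gain = 20 log₁₀(0.015674) ≈ -36.10 dB

-36.1 dB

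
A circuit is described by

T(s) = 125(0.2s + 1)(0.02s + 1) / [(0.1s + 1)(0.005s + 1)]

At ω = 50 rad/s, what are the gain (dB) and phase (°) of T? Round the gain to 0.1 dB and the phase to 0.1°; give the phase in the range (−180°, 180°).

At ω = 50 rad/s:
zero (1 + j50·0.2) = 1 + j10 → |·| ≈ 10.05, ∠ ≈ 84.29°
zero (1 + j50·0.02) = 1 + j1 → |·| ≈ 1.4142, ∠ ≈ 45.00°
pole (1 + j50·0.1) = 1 + j5 → |·| ≈ 5.099, ∠ ≈ 78.69°
pole (1 + j50·0.005) = 1 + j0.25 → |·| ≈ 1.0308, ∠ ≈ 14.04°
|T| = 125 · 10.05 · 1.4142 / (5.099 · 1.0308) ≈ 338.01
Gain = 20 log₁₀(338.01) ≈ 50.58 dB
∠T = (84.29° + 45.00°) − (78.69° + 14.04°) = 36.56°

50.6 dB, 36.6°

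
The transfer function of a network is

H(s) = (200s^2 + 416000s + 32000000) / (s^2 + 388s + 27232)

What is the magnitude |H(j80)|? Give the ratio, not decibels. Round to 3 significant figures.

Substitute s = j80:
Numerator: 200(j80)^2 + 416000(j80) + 32000000 = 30720000 + j33280000
Denominator: (j80)^2 + 388(j80) + 27232 = 20832 + j31040
|N| = √(30720000² + 33280000²) ≈ 4.5291e+07, ∠N ≈ 47.29°
|D| = √(20832² + 31040²) ≈ 37383, ∠D ≈ 56.13°
|H| = 4.5291e+07 / 37383 ≈ 1211.5

1.21e+03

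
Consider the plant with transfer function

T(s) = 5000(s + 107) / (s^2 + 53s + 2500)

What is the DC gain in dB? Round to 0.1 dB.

46.6 dB

T(0) = 5000·107 / 2500 = 214
20 log₁₀(214) ≈ 46.61 dB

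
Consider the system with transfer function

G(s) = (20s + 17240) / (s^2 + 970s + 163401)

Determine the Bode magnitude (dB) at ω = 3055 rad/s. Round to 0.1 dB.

-43.6 dB

Substitute s = j3055:
Numerator: 20(j3055) + 17240 = 17240 + j61100
Denominator: (j3055)^2 + 970(j3055) + 163401 = -9169624 + j2963350
|N| = √(17240² + 61100²) ≈ 63486, ∠N ≈ 74.24°
|D| = √(9169624² + 2963350²) ≈ 9.6366e+06, ∠D ≈ 162.09°
|G| = 63486 / 9.6366e+06 ≈ 0.006588
Gain = 20 log₁₀(0.006588) ≈ -43.62 dB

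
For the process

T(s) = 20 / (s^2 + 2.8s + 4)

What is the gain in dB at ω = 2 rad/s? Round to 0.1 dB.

11.1 dB

At s = jω = j2:
quadratic: (j2)² + 2.8·j2 + 4 = 0 + j5.6 → |·| ≈ 5.6, ∠ ≈ 90.00°
|T| = 20 / 5.6 ≈ 3.5714
Gain = 20 log₁₀(3.5714) ≈ 11.06 dB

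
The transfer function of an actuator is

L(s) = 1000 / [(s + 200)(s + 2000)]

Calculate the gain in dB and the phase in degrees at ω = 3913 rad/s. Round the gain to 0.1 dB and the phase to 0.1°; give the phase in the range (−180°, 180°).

At s = jω = j3913:
pole (s+200): 200 + j3913 → |·| = √(200²+3913²) = √15351569 ≈ 3918.1, ∠ = arctan(3913/200) ≈ 87.07°
pole (s+2000): 2000 + j3913 → |·| = √(2000²+3913²) = √19311569 ≈ 4394.5, ∠ = arctan(3913/2000) ≈ 62.93°
|L| = 1000 / 1.7218e+07 ≈ 5.8079e-05
Gain = 20 log₁₀(5.8079e-05) ≈ -84.72 dB
∠L = 0.00° − 150.00° = -150.00°

-84.7 dB, -150.0°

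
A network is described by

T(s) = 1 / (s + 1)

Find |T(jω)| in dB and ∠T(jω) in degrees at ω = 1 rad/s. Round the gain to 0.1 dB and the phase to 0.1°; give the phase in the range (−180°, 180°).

-3.0 dB, -45.0°

At s = jω = j1:
pole (s+1): 1 + j1 → |·| = √(1²+1²) = √2 ≈ 1.4142, ∠ = arctan(1/1) ≈ 45.00°
|T| = 1 / 1.4142 ≈ 0.70711
Gain = 20 log₁₀(0.70711) ≈ -3.01 dB
∠T = 0.00° − 45.00° = -45.00°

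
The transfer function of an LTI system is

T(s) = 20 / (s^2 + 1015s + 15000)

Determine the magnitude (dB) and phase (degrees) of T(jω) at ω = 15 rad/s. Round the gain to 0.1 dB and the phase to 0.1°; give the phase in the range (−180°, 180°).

-60.5 dB, -45.9°

Substitute s = j15:
Numerator: 20 = 20 + j0
Denominator: (j15)^2 + 1015(j15) + 15000 = 14775 + j15225
|N| = √(20² + 0²) ≈ 20, ∠N ≈ 0.00°
|D| = √(14775² + 15225²) ≈ 21216, ∠D ≈ 45.86°
|T| = 20 / 21216 ≈ 0.00094268
Gain = 20 log₁₀(0.00094268) ≈ -60.51 dB
∠T = 0.00° − 45.86° = -45.86°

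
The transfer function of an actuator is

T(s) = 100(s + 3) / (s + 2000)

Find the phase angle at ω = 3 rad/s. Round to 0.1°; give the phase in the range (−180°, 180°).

44.9°

At s = jω = j3:
zero (s+3): 3 + j3 → |·| = √(3²+3²) = √18 ≈ 4.2426, ∠ = arctan(3/3) ≈ 45.00°
pole (s+2000): 2000 + j3 → |·| = √(2000²+3²) = √4000009 ≈ 2000, ∠ = arctan(3/2000) ≈ 0.09°
∠T = 45.00° − 0.09° = 44.91°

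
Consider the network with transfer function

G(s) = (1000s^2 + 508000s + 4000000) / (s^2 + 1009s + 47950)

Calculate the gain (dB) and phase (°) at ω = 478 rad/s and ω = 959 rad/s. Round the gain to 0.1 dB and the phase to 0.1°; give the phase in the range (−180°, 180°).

Substitute s = j478:
Numerator: 1000(j478)^2 + 508000(j478) + 4000000 = -224484000 + j242824000
Denominator: (j478)^2 + 1009(j478) + 47950 = -180534 + j482302
|N| = √(224484000² + 242824000²) ≈ 3.3069e+08, ∠N ≈ 132.75°
|D| = √(180534² + 482302²) ≈ 5.1498e+05, ∠D ≈ 110.52°
|G| = 3.3069e+08 / 5.1498e+05 ≈ 642.14
Gain = 20 log₁₀(642.14) ≈ 56.15 dB
∠G = 132.75° − 110.52° = 22.23°

Substitute s = j959:
Numerator: 1000(j959)^2 + 508000(j959) + 4000000 = -915681000 + j487172000
Denominator: (j959)^2 + 1009(j959) + 47950 = -871731 + j967631
|N| = √(915681000² + 487172000²) ≈ 1.0372e+09, ∠N ≈ 151.99°
|D| = √(871731² + 967631²) ≈ 1.3024e+06, ∠D ≈ 132.02°
|G| = 1.0372e+09 / 1.3024e+06 ≈ 796.38
Gain = 20 log₁₀(796.38) ≈ 58.02 dB
∠G = 151.99° − 132.02° = 19.97°

ω = 478: 56.2 dB, 22.2°; ω = 959: 58.0 dB, 20.0°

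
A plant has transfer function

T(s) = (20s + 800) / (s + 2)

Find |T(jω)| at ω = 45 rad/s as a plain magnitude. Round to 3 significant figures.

26.7

Substitute s = j45:
Numerator: 20(j45) + 800 = 800 + j900
Denominator: (j45) + 2 = 2 + j45
|N| = √(800² + 900²) ≈ 1204.2, ∠N ≈ 48.37°
|D| = √(2² + 45²) ≈ 45.044, ∠D ≈ 87.46°
|T| = 1204.2 / 45.044 ≈ 26.734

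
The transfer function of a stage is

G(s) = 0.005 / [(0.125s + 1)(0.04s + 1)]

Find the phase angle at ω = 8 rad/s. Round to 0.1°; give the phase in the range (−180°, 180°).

-62.7°

At ω = 8 rad/s:
pole (1 + j8·0.125) = 1 + j1 → |·| ≈ 1.4142, ∠ ≈ 45.00°
pole (1 + j8·0.04) = 1 + j0.32 → |·| ≈ 1.05, ∠ ≈ 17.74°
∠G = (0°) − (45.00° + 17.74°) = -62.74°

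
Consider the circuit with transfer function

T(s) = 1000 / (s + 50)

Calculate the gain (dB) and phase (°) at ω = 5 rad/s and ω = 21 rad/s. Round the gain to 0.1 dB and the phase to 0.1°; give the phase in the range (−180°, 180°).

ω = 5: 26.0 dB, -5.7°; ω = 21: 25.3 dB, -22.8°

Substitute s = j5:
Numerator: 1000 = 1000 + j0
Denominator: (j5) + 50 = 50 + j5
|N| = √(1000² + 0²) ≈ 1000, ∠N ≈ 0.00°
|D| = √(50² + 5²) ≈ 50.249, ∠D ≈ 5.71°
|T| = 1000 / 50.249 ≈ 19.901
Gain = 20 log₁₀(19.901) ≈ 25.98 dB
∠T = 0.00° − 5.71° = -5.71°

Substitute s = j21:
Numerator: 1000 = 1000 + j0
Denominator: (j21) + 50 = 50 + j21
|N| = √(1000² + 0²) ≈ 1000, ∠N ≈ 0.00°
|D| = √(50² + 21²) ≈ 54.231, ∠D ≈ 22.78°
|T| = 1000 / 54.231 ≈ 18.44
Gain = 20 log₁₀(18.44) ≈ 25.32 dB
∠T = 0.00° − 22.78° = -22.78°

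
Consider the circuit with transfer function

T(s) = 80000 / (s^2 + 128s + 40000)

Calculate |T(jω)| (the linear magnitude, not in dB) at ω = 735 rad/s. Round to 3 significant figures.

0.157

At s = jω = j735:
quadratic: (j735)² + 128·j735 + 40000 = -500225 + j94080 → |·| ≈ 5.09e+05, ∠ ≈ 169.35°
|T| = 80000 / 5.09e+05 ≈ 0.15717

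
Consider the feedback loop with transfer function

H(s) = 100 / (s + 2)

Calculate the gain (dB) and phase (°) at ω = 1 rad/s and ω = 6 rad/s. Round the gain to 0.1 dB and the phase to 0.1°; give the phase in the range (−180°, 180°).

At s = jω = j1:
pole (s+2): 2 + j1 → |·| = √(2²+1²) = √5 ≈ 2.2361, ∠ = arctan(1/2) ≈ 26.57°
|H| = 100 / 2.2361 ≈ 44.721
Gain = 20 log₁₀(44.721) ≈ 33.01 dB
∠H = 0.00° − 26.57° = -26.57°

At s = jω = j6:
pole (s+2): 2 + j6 → |·| = √(2²+6²) = √40 ≈ 6.3246, ∠ = arctan(6/2) ≈ 71.57°
|H| = 100 / 6.3246 ≈ 15.811
Gain = 20 log₁₀(15.811) ≈ 23.98 dB
∠H = 0.00° − 71.57° = -71.57°

ω = 1: 33.0 dB, -26.6°; ω = 6: 24.0 dB, -71.6°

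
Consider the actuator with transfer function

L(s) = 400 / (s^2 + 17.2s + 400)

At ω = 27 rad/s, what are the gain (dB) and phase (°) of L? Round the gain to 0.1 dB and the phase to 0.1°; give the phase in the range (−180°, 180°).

At s = jω = j27:
quadratic: (j27)² + 17.2·j27 + 400 = -329 + j464.4 → |·| ≈ 569.13, ∠ ≈ 125.32°
|L| = 400 / 569.13 ≈ 0.70283
Gain = 20 log₁₀(0.70283) ≈ -3.06 dB
∠L = 0.00° − 125.32° = -125.32°

-3.1 dB, -125.3°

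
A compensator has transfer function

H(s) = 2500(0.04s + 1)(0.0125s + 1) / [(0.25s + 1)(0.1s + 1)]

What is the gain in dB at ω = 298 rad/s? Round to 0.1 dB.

At ω = 298 rad/s:
zero (1 + j298·0.04) = 1 + j11.92 → |·| ≈ 11.962, ∠ ≈ 85.20°
zero (1 + j298·0.0125) = 1 + j3.725 → |·| ≈ 3.8569, ∠ ≈ 74.97°
pole (1 + j298·0.25) = 1 + j74.5 → |·| ≈ 74.507, ∠ ≈ 89.23°
pole (1 + j298·0.1) = 1 + j29.8 → |·| ≈ 29.817, ∠ ≈ 88.08°
|H| = 2500 · 11.962 · 3.8569 / (74.507 · 29.817) ≈ 51.918
Gain = 20 log₁₀(51.918) ≈ 34.31 dB

34.3 dB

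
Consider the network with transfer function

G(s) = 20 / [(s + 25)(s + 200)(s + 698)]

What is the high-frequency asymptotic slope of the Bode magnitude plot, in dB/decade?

Each pole contributes −20 dB/decade at high frequency; each zero contributes +20 dB/decade.
Net: 0 zero(s) − 3 pole(s) → -60 dB/decade.

-60 dB/decade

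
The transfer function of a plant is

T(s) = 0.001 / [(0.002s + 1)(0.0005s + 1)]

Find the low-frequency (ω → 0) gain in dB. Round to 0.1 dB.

-60.0 dB

T(0) = 0.001 · 1 / 1 = 0.001
20 log₁₀(0.001) ≈ -60.00 dB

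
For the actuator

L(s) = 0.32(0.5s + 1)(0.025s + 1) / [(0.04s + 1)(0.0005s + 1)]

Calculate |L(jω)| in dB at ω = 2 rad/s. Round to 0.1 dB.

-6.9 dB

At ω = 2 rad/s:
zero (1 + j2·0.5) = 1 + j1 → |·| ≈ 1.4142, ∠ ≈ 45.00°
zero (1 + j2·0.025) = 1 + j0.05 → |·| ≈ 1.0012, ∠ ≈ 2.86°
pole (1 + j2·0.04) = 1 + j0.08 → |·| ≈ 1.0032, ∠ ≈ 4.57°
pole (1 + j2·0.0005) = 1 + j0.001 → |·| ≈ 1, ∠ ≈ 0.06°
|L| = 0.32 · 1.4142 · 1.0012 / (1.0032 · 1) ≈ 0.45164
Gain = 20 log₁₀(0.45164) ≈ -6.90 dB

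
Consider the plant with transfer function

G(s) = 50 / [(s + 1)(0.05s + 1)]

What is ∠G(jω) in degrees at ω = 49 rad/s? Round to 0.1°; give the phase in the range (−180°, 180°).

At ω = 49 rad/s:
pole (1 + j49·1) = 1 + j49 → |·| ≈ 49.01, ∠ ≈ 88.83°
pole (1 + j49·0.05) = 1 + j2.45 → |·| ≈ 2.6462, ∠ ≈ 67.80°
∠G = (0°) − (88.83° + 67.80°) = -156.63°

-156.6°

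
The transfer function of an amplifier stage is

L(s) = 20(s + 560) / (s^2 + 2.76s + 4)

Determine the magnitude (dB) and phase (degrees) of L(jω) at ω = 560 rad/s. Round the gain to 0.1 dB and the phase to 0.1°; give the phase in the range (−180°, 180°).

-25.9 dB, -134.7°

At s = jω = j560:
zero (s+560): 560 + j560 → |·| = √(560²+560²) = √627200 ≈ 791.96, ∠ = arctan(560/560) ≈ 45.00°
quadratic: (j560)² + 2.76·j560 + 4 = -313596 + j1545.6 → |·| ≈ 3.136e+05, ∠ ≈ 179.72°
|L| = 20 · 791.96 / 3.136e+05 ≈ 0.050508
Gain = 20 log₁₀(0.050508) ≈ -25.93 dB
∠L = 45.00° − 179.72° = -134.72°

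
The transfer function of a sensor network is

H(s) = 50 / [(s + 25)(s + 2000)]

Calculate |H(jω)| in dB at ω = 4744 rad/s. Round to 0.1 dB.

At s = jω = j4744:
pole (s+25): 25 + j4744 → |·| = √(25²+4744²) = √22506161 ≈ 4744.1, ∠ = arctan(4744/25) ≈ 89.70°
pole (s+2000): 2000 + j4744 → |·| = √(2000²+4744²) = √26505536 ≈ 5148.4, ∠ = arctan(4744/2000) ≈ 67.14°
|H| = 50 / 2.4425e+07 ≈ 2.0471e-06
Gain = 20 log₁₀(2.0471e-06) ≈ -113.78 dB

-113.8 dB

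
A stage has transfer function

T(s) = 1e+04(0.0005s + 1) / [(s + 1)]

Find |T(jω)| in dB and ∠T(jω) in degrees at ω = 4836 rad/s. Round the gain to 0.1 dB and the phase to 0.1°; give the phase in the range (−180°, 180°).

14.7 dB, -22.5°

At ω = 4836 rad/s:
zero (1 + j4836·0.0005) = 1 + j2.418 → |·| ≈ 2.6166, ∠ ≈ 67.53°
pole (1 + j4836·1) = 1 + j4836 → |·| ≈ 4836, ∠ ≈ 89.99°
|T| = 1e+04 · 2.6166 / (4836) ≈ 5.4107
Gain = 20 log₁₀(5.4107) ≈ 14.67 dB
∠T = (67.53°) − (89.99°) = -22.46°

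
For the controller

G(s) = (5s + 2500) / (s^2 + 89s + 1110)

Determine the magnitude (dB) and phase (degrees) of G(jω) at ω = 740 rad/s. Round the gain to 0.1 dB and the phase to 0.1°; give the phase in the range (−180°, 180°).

-41.8 dB, -117.2°

Substitute s = j740:
Numerator: 5(j740) + 2500 = 2500 + j3700
Denominator: (j740)^2 + 89(j740) + 1110 = -546490 + j65860
|N| = √(2500² + 3700²) ≈ 4465.4, ∠N ≈ 55.95°
|D| = √(546490² + 65860²) ≈ 5.5044e+05, ∠D ≈ 173.13°
|G| = 4465.4 / 5.5044e+05 ≈ 0.0081124
Gain = 20 log₁₀(0.0081124) ≈ -41.82 dB
∠G = 55.95° − 173.13° = -117.18°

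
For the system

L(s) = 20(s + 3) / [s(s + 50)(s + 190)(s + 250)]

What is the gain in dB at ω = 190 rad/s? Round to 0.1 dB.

At s = jω = j190:
zero (s+3): 3 + j190 → |·| = √(3²+190²) = √36109 ≈ 190.02, ∠ = arctan(190/3) ≈ 89.10°
pole (s+50): 50 + j190 → |·| = √(50²+190²) = √38600 ≈ 196.47, ∠ = arctan(190/50) ≈ 75.26°
pole (s+190): 190 + j190 → |·| = √(190²+190²) = √72200 ≈ 268.7, ∠ = arctan(190/190) ≈ 45.00°
pole (s+250): 250 + j190 → |·| = √(250²+190²) = √98600 ≈ 314.01, ∠ = arctan(190/250) ≈ 37.23°
pole at origin: |s| = 190, ∠ = 90.00° (in denominator)
|L| = 20 · 190.02 / 3.1496e+09 ≈ 1.2066e-06
Gain = 20 log₁₀(1.2066e-06) ≈ -118.37 dB

-118.4 dB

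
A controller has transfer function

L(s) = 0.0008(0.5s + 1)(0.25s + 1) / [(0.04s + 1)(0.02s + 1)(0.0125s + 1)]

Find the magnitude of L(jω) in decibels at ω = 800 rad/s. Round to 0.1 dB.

-38.1 dB

At ω = 800 rad/s:
zero (1 + j800·0.5) = 1 + j400 → |·| ≈ 400, ∠ ≈ 89.86°
zero (1 + j800·0.25) = 1 + j200 → |·| ≈ 200, ∠ ≈ 89.71°
pole (1 + j800·0.04) = 1 + j32 → |·| ≈ 32.016, ∠ ≈ 88.21°
pole (1 + j800·0.02) = 1 + j16 → |·| ≈ 16.031, ∠ ≈ 86.42°
pole (1 + j800·0.0125) = 1 + j10 → |·| ≈ 10.05, ∠ ≈ 84.29°
|L| = 0.0008 · 400 · 200 / (32.016 · 16.031 · 10.05) ≈ 0.012408
Gain = 20 log₁₀(0.012408) ≈ -38.13 dB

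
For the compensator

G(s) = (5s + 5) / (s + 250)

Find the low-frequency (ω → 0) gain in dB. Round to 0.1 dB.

-34.0 dB

G(0) = 5 / 250 = 0.02
20 log₁₀(0.02) ≈ -33.98 dB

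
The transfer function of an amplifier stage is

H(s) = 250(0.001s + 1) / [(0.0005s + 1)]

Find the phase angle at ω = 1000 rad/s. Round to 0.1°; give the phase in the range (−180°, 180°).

18.4°

At ω = 1000 rad/s:
zero (1 + j1000·0.001) = 1 + j1 → |·| ≈ 1.4142, ∠ ≈ 45.00°
pole (1 + j1000·0.0005) = 1 + j0.5 → |·| ≈ 1.118, ∠ ≈ 26.57°
∠H = (45.00°) − (26.57°) = 18.43°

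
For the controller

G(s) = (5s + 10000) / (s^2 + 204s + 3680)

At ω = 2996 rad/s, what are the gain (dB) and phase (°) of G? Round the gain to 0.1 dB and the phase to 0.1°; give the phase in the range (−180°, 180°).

-54.0 dB, -119.8°

Substitute s = j2996:
Numerator: 5(j2996) + 10000 = 10000 + j14980
Denominator: (j2996)^2 + 204(j2996) + 3680 = -8972336 + j611184
|N| = √(10000² + 14980²) ≈ 18011, ∠N ≈ 56.27°
|D| = √(8972336² + 611184²) ≈ 8.9931e+06, ∠D ≈ 176.10°
|G| = 18011 / 8.9931e+06 ≈ 0.0020028
Gain = 20 log₁₀(0.0020028) ≈ -53.97 dB
∠G = 56.27° − 176.10° = -119.83°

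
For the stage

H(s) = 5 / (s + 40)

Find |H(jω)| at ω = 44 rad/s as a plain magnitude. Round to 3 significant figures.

Substitute s = j44:
Numerator: 5 = 5 + j0
Denominator: (j44) + 40 = 40 + j44
|N| = √(5² + 0²) ≈ 5, ∠N ≈ 0.00°
|D| = √(40² + 44²) ≈ 59.464, ∠D ≈ 47.73°
|H| = 5 / 59.464 ≈ 0.084084

0.0841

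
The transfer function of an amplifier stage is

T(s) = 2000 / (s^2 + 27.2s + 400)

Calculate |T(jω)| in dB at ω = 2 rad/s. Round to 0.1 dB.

At s = jω = j2:
quadratic: (j2)² + 27.2·j2 + 400 = 396 + j54.4 → |·| ≈ 399.72, ∠ ≈ 7.82°
|T| = 2000 / 399.72 ≈ 5.0035
Gain = 20 log₁₀(5.0035) ≈ 13.99 dB

14.0 dB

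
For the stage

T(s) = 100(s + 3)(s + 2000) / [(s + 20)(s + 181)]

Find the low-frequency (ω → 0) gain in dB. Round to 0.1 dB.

44.4 dB

T(0) = 100·3·2000 / (20·181) ≈ 165.75
20 log₁₀(165.75) ≈ 44.39 dB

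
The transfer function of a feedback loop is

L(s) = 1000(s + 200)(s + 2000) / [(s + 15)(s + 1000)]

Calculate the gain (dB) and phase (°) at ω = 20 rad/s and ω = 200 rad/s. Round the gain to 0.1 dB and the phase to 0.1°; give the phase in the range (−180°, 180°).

At s = jω = j20:
zero (s+200): 200 + j20 → |·| = √(200²+20²) = √40400 ≈ 201, ∠ = arctan(20/200) ≈ 5.71°
zero (s+2000): 2000 + j20 → |·| = √(2000²+20²) = √4000400 ≈ 2000.1, ∠ = arctan(20/2000) ≈ 0.57°
pole (s+15): 15 + j20 → |·| = √(15²+20²) = √625 ≈ 25, ∠ = arctan(20/15) ≈ 53.13°
pole (s+1000): 1000 + j20 → |·| = √(1000²+20²) = √1000400 ≈ 1000.2, ∠ = arctan(20/1000) ≈ 1.15°
|L| = 1000 · 4.0202e+05 / 25005 ≈ 16078
Gain = 20 log₁₀(16078) ≈ 84.12 dB
∠L = 6.28° − 54.28° = -48.00°

At s = jω = j200:
zero (s+200): 200 + j200 → |·| = √(200²+200²) = √80000 ≈ 282.84, ∠ = arctan(200/200) ≈ 45.00°
zero (s+2000): 2000 + j200 → |·| = √(2000²+200²) = √4040000 ≈ 2010, ∠ = arctan(200/2000) ≈ 5.71°
pole (s+15): 15 + j200 → |·| = √(15²+200²) = √40225 ≈ 200.56, ∠ = arctan(200/15) ≈ 85.71°
pole (s+1000): 1000 + j200 → |·| = √(1000²+200²) = √1040000 ≈ 1019.8, ∠ = arctan(200/1000) ≈ 11.31°
|L| = 1000 · 5.6851e+05 / 2.0453e+05 ≈ 2779.6
Gain = 20 log₁₀(2779.6) ≈ 68.88 dB
∠L = 50.71° − 97.02° = -46.31°

ω = 20: 84.1 dB, -48.0°; ω = 200: 68.9 dB, -46.3°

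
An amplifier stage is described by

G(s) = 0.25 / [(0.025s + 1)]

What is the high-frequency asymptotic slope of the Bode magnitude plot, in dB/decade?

-20 dB/decade

Each pole contributes −20 dB/decade at high frequency; each zero contributes +20 dB/decade.
Net: 0 zero(s) − 1 pole(s) → -20 dB/decade.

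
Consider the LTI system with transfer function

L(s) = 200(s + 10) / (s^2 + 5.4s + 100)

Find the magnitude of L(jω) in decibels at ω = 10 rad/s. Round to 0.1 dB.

34.4 dB

At s = jω = j10:
zero (s+10): 10 + j10 → |·| = √(10²+10²) = √200 ≈ 14.142, ∠ = arctan(10/10) ≈ 45.00°
quadratic: (j10)² + 5.4·j10 + 100 = 0 + j54 → |·| ≈ 54, ∠ ≈ 90.00°
|L| = 200 · 14.142 / 54 ≈ 52.378
Gain = 20 log₁₀(52.378) ≈ 34.38 dB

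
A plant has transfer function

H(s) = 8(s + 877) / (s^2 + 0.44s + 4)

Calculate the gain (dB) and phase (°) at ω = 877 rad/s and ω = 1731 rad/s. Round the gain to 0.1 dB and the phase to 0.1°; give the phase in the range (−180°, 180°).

At s = jω = j877:
zero (s+877): 877 + j877 → |·| = √(877²+877²) = √1538258 ≈ 1240.3, ∠ = arctan(877/877) ≈ 45.00°
quadratic: (j877)² + 0.44·j877 + 4 = -769125 + j385.88 → |·| ≈ 7.6913e+05, ∠ ≈ 179.97°
|H| = 8 · 1240.3 / 7.6913e+05 ≈ 0.012901
Gain = 20 log₁₀(0.012901) ≈ -37.79 dB
∠H = 45.00° − 179.97° = -134.97°

At s = jω = j1731:
zero (s+877): 877 + j1731 → |·| = √(877²+1731²) = √3765490 ≈ 1940.5, ∠ = arctan(1731/877) ≈ 63.13°
quadratic: (j1731)² + 0.44·j1731 + 4 = -2996357 + j761.64 → |·| ≈ 2.9964e+06, ∠ ≈ 179.99°
|H| = 8 · 1940.5 / 2.9964e+06 ≈ 0.0051809
Gain = 20 log₁₀(0.0051809) ≈ -45.71 dB
∠H = 63.13° − 179.99° = -116.86°

ω = 877: -37.8 dB, -135.0°; ω = 1731: -45.7 dB, -116.9°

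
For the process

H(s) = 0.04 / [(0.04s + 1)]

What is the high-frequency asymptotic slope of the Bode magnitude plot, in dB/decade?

Each pole contributes −20 dB/decade at high frequency; each zero contributes +20 dB/decade.
Net: 0 zero(s) − 1 pole(s) → -20 dB/decade.

-20 dB/decade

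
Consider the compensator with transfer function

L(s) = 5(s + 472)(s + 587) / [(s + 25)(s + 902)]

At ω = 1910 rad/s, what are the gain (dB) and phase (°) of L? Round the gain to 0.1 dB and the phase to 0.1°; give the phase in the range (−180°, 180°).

13.8 dB, -4.9°

At s = jω = j1910:
zero (s+472): 472 + j1910 → |·| = √(472²+1910²) = √3870884 ≈ 1967.5, ∠ = arctan(1910/472) ≈ 76.12°
zero (s+587): 587 + j1910 → |·| = √(587²+1910²) = √3992669 ≈ 1998.2, ∠ = arctan(1910/587) ≈ 72.92°
pole (s+25): 25 + j1910 → |·| = √(25²+1910²) = √3648725 ≈ 1910.2, ∠ = arctan(1910/25) ≈ 89.25°
pole (s+902): 902 + j1910 → |·| = √(902²+1910²) = √4461704 ≈ 2112.3, ∠ = arctan(1910/902) ≈ 64.72°
|L| = 5 · 3.9315e+06 / 4.0349e+06 ≈ 4.8719
Gain = 20 log₁₀(4.8719) ≈ 13.75 dB
∠L = 149.04° − 153.97° = -4.93°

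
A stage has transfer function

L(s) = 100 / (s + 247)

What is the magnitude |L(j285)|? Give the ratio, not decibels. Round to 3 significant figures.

Substitute s = j285:
Numerator: 100 = 100 + j0
Denominator: (j285) + 247 = 247 + j285
|N| = √(100² + 0²) ≈ 100, ∠N ≈ 0.00°
|D| = √(247² + 285²) ≈ 377.14, ∠D ≈ 49.09°
|L| = 100 / 377.14 ≈ 0.26515

0.265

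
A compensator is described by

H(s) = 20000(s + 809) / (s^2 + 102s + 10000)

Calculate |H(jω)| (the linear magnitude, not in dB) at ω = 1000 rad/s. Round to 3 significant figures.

25.8

At s = jω = j1000:
zero (s+809): 809 + j1000 → |·| = √(809²+1000²) = √1654481 ≈ 1286.3, ∠ = arctan(1000/809) ≈ 51.03°
quadratic: (j1000)² + 102·j1000 + 10000 = -990000 + j102000 → |·| ≈ 9.9524e+05, ∠ ≈ 174.12°
|H| = 20000 · 1286.3 / 9.9524e+05 ≈ 25.849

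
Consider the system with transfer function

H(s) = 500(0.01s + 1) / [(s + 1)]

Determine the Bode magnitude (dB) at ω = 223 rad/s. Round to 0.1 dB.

At ω = 223 rad/s:
zero (1 + j223·0.01) = 1 + j2.23 → |·| ≈ 2.444, ∠ ≈ 65.85°
pole (1 + j223·1) = 1 + j223 → |·| ≈ 223, ∠ ≈ 89.74°
|H| = 500 · 2.444 / (223) ≈ 5.4798
Gain = 20 log₁₀(5.4798) ≈ 14.78 dB

14.8 dB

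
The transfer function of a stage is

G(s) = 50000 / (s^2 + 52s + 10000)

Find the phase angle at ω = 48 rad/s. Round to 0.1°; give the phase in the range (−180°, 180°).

-18.0°

At s = jω = j48:
quadratic: (j48)² + 52·j48 + 10000 = 7696 + j2496 → |·| ≈ 8090.6, ∠ ≈ 17.97°
∠G = 0.00° − 17.97° = -17.97°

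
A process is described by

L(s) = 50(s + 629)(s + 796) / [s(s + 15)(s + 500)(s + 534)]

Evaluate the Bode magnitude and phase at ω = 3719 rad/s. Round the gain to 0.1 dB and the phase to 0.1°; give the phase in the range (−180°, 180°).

At s = jω = j3719:
zero (s+629): 629 + j3719 → |·| = √(629²+3719²) = √14226602 ≈ 3771.8, ∠ = arctan(3719/629) ≈ 80.40°
zero (s+796): 796 + j3719 → |·| = √(796²+3719²) = √14464577 ≈ 3803.2, ∠ = arctan(3719/796) ≈ 77.92°
pole (s+15): 15 + j3719 → |·| = √(15²+3719²) = √13831186 ≈ 3719, ∠ = arctan(3719/15) ≈ 89.77°
pole (s+500): 500 + j3719 → |·| = √(500²+3719²) = √14080961 ≈ 3752.5, ∠ = arctan(3719/500) ≈ 82.34°
pole (s+534): 534 + j3719 → |·| = √(534²+3719²) = √14116117 ≈ 3757.1, ∠ = arctan(3719/534) ≈ 81.83°
pole at origin: |s| = 3719, ∠ = 90.00° (in denominator)
|L| = 50 · 1.4345e+07 / 1.95e+14 ≈ 3.6782e-06
Gain = 20 log₁₀(3.6782e-06) ≈ -108.69 dB
∠L = 158.32° − 343.94° = -185.62° ≡ 174.38° (principal value)

-108.7 dB, 174.4°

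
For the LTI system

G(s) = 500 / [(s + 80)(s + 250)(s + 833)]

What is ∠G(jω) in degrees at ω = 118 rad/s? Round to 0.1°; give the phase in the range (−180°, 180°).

At s = jω = j118:
pole (s+80): 80 + j118 → |·| = √(80²+118²) = √20324 ≈ 142.56, ∠ = arctan(118/80) ≈ 55.86°
pole (s+250): 250 + j118 → |·| = √(250²+118²) = √76424 ≈ 276.45, ∠ = arctan(118/250) ≈ 25.27°
pole (s+833): 833 + j118 → |·| = √(833²+118²) = √707813 ≈ 841.32, ∠ = arctan(118/833) ≈ 8.06°
∠G = 0.00° − 89.19° = -89.19°

-89.2°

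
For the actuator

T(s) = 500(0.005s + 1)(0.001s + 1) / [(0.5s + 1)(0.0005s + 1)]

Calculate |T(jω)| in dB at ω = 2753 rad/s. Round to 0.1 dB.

At ω = 2753 rad/s:
zero (1 + j2753·0.005) = 1 + j13.765 → |·| ≈ 13.801, ∠ ≈ 85.84°
zero (1 + j2753·0.001) = 1 + j2.753 → |·| ≈ 2.929, ∠ ≈ 70.04°
pole (1 + j2753·0.5) = 1 + j1376.5 → |·| ≈ 1376.5, ∠ ≈ 89.96°
pole (1 + j2753·0.0005) = 1 + j1.3765 → |·| ≈ 1.7014, ∠ ≈ 54.00°
|T| = 500 · 13.801 · 2.929 / (1376.5 · 1.7014) ≈ 8.6301
Gain = 20 log₁₀(8.6301) ≈ 18.72 dB

18.7 dB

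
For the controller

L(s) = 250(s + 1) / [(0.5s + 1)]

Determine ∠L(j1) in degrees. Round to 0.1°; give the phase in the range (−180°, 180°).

18.4°

At ω = 1 rad/s:
zero (1 + j1·1) = 1 + j1 → |·| ≈ 1.4142, ∠ ≈ 45.00°
pole (1 + j1·0.5) = 1 + j0.5 → |·| ≈ 1.118, ∠ ≈ 26.57°
∠L = (45.00°) − (26.57°) = 18.43°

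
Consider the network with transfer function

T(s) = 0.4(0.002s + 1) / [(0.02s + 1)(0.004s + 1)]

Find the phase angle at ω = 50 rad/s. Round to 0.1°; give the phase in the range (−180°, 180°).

At ω = 50 rad/s:
zero (1 + j50·0.002) = 1 + j0.1 → |·| ≈ 1.005, ∠ ≈ 5.71°
pole (1 + j50·0.02) = 1 + j1 → |·| ≈ 1.4142, ∠ ≈ 45.00°
pole (1 + j50·0.004) = 1 + j0.2 → |·| ≈ 1.0198, ∠ ≈ 11.31°
∠T = (5.71°) − (45.00° + 11.31°) = -50.60°

-50.6°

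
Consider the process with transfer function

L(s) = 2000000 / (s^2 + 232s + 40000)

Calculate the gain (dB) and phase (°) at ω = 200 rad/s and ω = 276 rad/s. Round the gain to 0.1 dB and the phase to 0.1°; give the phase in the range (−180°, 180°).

At s = jω = j200:
quadratic: (j200)² + 232·j200 + 40000 = 0 + j46400 → |·| ≈ 46400, ∠ ≈ 90.00°
|L| = 2000000 / 46400 ≈ 43.103
Gain = 20 log₁₀(43.103) ≈ 32.69 dB
∠L = 0.00° − 90.00° = -90.00°

At s = jω = j276:
quadratic: (j276)² + 232·j276 + 40000 = -36176 + j64032 → |·| ≈ 73545, ∠ ≈ 119.47°
|L| = 2000000 / 73545 ≈ 27.194
Gain = 20 log₁₀(27.194) ≈ 28.69 dB
∠L = 0.00° − 119.47° = -119.47°

ω = 200: 32.7 dB, -90.0°; ω = 276: 28.7 dB, -119.5°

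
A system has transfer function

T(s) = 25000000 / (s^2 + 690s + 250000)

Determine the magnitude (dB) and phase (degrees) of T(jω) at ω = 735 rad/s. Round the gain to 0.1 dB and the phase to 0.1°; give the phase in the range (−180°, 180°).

32.6 dB, -119.8°

At s = jω = j735:
quadratic: (j735)² + 690·j735 + 250000 = -290225 + j507150 → |·| ≈ 5.8432e+05, ∠ ≈ 119.78°
|T| = 25000000 / 5.8432e+05 ≈ 42.785
Gain = 20 log₁₀(42.785) ≈ 32.63 dB
∠T = 0.00° − 119.78° = -119.78°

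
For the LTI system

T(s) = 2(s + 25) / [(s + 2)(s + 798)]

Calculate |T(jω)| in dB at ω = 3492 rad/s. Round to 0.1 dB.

-65.1 dB

At s = jω = j3492:
zero (s+25): 25 + j3492 → |·| = √(25²+3492²) = √12194689 ≈ 3492.1, ∠ = arctan(3492/25) ≈ 89.59°
pole (s+2): 2 + j3492 → |·| = √(2²+3492²) = √12194068 ≈ 3492, ∠ = arctan(3492/2) ≈ 89.97°
pole (s+798): 798 + j3492 → |·| = √(798²+3492²) = √12830868 ≈ 3582, ∠ = arctan(3492/798) ≈ 77.13°
|T| = 2 · 3492.1 / 1.2508e+07 ≈ 0.00055838
Gain = 20 log₁₀(0.00055838) ≈ -65.06 dB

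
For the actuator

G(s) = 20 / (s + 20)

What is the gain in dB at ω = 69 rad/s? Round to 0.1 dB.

At s = jω = j69:
pole (s+20): 20 + j69 → |·| = √(20²+69²) = √5161 ≈ 71.84, ∠ = arctan(69/20) ≈ 73.84°
|G| = 20 / 71.84 ≈ 0.2784
Gain = 20 log₁₀(0.2784) ≈ -11.11 dB

-11.1 dB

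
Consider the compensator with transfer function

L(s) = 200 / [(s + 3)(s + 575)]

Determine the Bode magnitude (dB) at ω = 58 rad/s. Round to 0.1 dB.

At s = jω = j58:
pole (s+3): 3 + j58 → |·| = √(3²+58²) = √3373 ≈ 58.078, ∠ = arctan(58/3) ≈ 87.04°
pole (s+575): 575 + j58 → |·| = √(575²+58²) = √333989 ≈ 577.92, ∠ = arctan(58/575) ≈ 5.76°
|L| = 200 / 33564 ≈ 0.0059588
Gain = 20 log₁₀(0.0059588) ≈ -44.50 dB

-44.5 dB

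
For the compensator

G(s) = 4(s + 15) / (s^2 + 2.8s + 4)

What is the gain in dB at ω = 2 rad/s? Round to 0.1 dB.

At s = jω = j2:
zero (s+15): 15 + j2 → |·| = √(15²+2²) = √229 ≈ 15.133, ∠ = arctan(2/15) ≈ 7.59°
quadratic: (j2)² + 2.8·j2 + 4 = 0 + j5.6 → |·| ≈ 5.6, ∠ ≈ 90.00°
|G| = 4 · 15.133 / 5.6 ≈ 10.809
Gain = 20 log₁₀(10.809) ≈ 20.68 dB

20.7 dB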